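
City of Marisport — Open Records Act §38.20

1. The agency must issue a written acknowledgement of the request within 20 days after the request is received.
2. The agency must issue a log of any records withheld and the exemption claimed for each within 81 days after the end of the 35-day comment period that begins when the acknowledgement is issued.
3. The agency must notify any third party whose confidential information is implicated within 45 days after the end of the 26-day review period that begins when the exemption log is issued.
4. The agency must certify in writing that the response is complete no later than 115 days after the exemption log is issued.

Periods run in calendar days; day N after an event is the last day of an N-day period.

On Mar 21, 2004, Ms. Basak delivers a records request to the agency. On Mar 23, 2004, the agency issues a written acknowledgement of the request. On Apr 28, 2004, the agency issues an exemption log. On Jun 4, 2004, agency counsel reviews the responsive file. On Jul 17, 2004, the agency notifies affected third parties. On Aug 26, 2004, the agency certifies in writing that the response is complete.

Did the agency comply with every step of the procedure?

Step 1: 20 days after Mar 21, 2004 (when the request is received) is Apr 10, 2004; completed Mar 23, 2004, before the deadline.
Step 2: 81 days after Apr 27, 2004 (end of the 35-day comment period, which began when the acknowledgement is issued on Mar 23, 2004) is Jul 17, 2004; completed Apr 28, 2004, before the deadline.
Step 3: 45 days after May 24, 2004 (end of the 26-day review period, which began when the exemption log is issued on Apr 28, 2004) is Jul 8, 2004; Jul 17, 2004 misses that deadline by 9 days.

No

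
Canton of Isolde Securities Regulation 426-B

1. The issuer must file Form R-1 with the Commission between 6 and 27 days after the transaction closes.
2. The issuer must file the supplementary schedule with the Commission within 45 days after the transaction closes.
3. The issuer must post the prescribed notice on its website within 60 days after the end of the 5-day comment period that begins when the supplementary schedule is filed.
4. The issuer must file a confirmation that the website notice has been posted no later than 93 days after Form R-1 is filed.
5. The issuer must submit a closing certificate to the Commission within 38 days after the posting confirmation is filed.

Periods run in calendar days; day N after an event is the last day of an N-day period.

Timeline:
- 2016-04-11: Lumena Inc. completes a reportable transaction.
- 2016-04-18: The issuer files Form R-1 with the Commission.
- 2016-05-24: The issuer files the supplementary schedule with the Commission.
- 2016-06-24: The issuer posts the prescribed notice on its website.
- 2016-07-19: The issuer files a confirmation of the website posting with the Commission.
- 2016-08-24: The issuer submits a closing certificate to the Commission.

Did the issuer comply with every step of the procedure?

Yes

(1) the permitted window runs from 2016-04-11 + 6 = 2016-04-17 to 2016-04-11 + 27 = 2016-05-08; 2016-04-18 falls inside that range.
(2) due by 2016-04-11 + 45 days = 2016-05-26; done 2016-05-24 — timely.
(3) due by 2016-05-29 + 60 days = 2016-07-28; 2016-06-24 is within that limit.
(4) due by 2016-04-18 + 93 days = 2016-07-20; 2016-07-19 is within that limit.
(5) due by 2016-07-19 + 38 days = 2016-08-26; completed 2016-08-24, before the deadline.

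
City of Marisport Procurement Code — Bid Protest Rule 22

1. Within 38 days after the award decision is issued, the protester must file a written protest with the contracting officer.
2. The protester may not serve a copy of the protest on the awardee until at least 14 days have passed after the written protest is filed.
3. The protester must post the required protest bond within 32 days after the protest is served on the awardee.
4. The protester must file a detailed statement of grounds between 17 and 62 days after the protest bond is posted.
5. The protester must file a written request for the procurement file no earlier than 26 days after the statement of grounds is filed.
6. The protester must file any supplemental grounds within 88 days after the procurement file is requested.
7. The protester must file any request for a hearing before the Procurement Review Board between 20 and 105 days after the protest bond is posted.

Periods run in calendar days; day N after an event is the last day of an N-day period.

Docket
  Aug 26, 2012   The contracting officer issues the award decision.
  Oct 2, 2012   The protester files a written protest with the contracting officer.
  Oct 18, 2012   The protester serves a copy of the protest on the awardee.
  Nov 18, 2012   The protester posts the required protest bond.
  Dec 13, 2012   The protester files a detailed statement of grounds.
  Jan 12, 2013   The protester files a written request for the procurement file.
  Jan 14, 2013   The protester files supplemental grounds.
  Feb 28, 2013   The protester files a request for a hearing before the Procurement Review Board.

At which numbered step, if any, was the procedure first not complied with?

Step 1 — counting 38 days from Aug 26, 2012 (when the award decision is issued) gives a deadline of Oct 3, 2012; Oct 2, 2012 is within that limit.
Step 2 — must wait 14 days from Oct 2, 2012 (when the written protest is filed), so not before Oct 16, 2012; Oct 18, 2012 is on or after that date.
Step 3 — counting 32 days from Oct 18, 2012 (when the protest is served on the awardee) gives a deadline of Nov 19, 2012; Nov 18, 2012 is within that limit.
Step 4 — 17 and 62 days from Nov 18, 2012 (when the protest bond is posted) are Dec 5, 2012 and Jan 19, 2013 respectively; done Dec 13, 2012, which is between those dates.
Step 5 — must wait 26 days from Dec 13, 2012 (when the statement of grounds is filed), so not before Jan 8, 2013; done Jan 12, 2013, after the minimum wait.
Step 6 — counting 88 days from Jan 12, 2013 (when the procurement file is requested) gives a deadline of Apr 10, 2013; Jan 14, 2013 is within that limit.
Step 7 — 20 and 105 days from Nov 18, 2012 (when the protest bond is posted) are Dec 8, 2012 and Mar 3, 2013 respectively; Feb 28, 2013 falls inside that range.

None — every step was satisfied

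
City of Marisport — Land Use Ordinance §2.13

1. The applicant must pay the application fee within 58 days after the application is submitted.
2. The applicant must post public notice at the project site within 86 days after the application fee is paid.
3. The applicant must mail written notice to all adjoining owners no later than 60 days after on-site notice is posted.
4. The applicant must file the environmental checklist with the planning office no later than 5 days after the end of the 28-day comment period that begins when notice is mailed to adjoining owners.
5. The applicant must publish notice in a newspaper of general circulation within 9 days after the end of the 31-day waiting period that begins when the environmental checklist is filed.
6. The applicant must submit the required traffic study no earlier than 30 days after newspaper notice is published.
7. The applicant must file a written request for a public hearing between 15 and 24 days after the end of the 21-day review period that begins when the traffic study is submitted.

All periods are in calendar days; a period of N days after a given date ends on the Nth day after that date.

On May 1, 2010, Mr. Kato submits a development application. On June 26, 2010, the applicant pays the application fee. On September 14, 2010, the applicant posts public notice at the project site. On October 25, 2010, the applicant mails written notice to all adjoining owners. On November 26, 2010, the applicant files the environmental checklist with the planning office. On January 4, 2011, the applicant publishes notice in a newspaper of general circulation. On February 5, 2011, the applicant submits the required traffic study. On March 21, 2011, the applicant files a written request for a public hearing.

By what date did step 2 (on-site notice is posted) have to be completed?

Step 2 runs from June 26, 2010, when the application fee is paid. 86 days after June 26, 2010 is September 20, 2010.

September 20, 2010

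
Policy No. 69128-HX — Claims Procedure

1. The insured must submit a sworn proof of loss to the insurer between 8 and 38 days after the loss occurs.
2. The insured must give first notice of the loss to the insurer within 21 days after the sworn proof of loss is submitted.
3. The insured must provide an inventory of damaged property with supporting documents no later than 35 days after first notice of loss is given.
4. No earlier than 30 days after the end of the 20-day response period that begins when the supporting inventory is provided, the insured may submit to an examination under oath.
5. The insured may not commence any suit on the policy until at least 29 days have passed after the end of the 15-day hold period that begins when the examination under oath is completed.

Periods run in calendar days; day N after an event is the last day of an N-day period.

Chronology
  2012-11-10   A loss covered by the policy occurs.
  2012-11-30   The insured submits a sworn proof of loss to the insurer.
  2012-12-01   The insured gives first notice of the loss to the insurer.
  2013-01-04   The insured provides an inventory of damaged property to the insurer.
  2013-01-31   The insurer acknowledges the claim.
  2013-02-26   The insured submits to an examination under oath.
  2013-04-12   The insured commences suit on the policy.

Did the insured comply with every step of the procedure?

(1) the permitted window runs from 2012-11-10 + 8 = 2012-11-18 to 2012-11-10 + 38 = 2012-12-18; 2012-11-30 falls inside that range.
(2) due by 2012-11-30 + 21 days = 2012-12-21; 2012-12-01 is within that limit.
(3) due by 2012-12-01 + 35 days = 2013-01-05; 2013-01-04 is within that limit.
(4) permitted from 2013-01-24 + 30 days = 2013-02-23 onward; done 2013-02-26, after the minimum wait.
(5) permitted from 2013-03-13 + 29 days = 2013-04-11 onward; 2013-04-12 is on or after that date.

Yes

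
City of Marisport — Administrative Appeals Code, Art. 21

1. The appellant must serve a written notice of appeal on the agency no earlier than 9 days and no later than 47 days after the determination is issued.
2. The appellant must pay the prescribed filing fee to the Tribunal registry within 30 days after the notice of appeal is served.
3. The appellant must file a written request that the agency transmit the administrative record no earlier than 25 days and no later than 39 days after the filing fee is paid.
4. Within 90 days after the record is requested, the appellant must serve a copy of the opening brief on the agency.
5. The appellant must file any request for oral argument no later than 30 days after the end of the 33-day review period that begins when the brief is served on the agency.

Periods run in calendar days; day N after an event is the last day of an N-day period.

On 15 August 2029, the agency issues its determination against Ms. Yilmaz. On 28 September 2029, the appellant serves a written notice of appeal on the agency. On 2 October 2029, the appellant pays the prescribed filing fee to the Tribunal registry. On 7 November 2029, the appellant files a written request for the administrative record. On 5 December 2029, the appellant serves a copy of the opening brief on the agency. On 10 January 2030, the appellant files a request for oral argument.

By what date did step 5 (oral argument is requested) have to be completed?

The brief is served on the agency on 5 December 2029; the 33-day review period therefore ends 7 January 2030, and step 5 runs from that date. 30 days after 7 January 2030 is 6 February 2030.

6 February 2030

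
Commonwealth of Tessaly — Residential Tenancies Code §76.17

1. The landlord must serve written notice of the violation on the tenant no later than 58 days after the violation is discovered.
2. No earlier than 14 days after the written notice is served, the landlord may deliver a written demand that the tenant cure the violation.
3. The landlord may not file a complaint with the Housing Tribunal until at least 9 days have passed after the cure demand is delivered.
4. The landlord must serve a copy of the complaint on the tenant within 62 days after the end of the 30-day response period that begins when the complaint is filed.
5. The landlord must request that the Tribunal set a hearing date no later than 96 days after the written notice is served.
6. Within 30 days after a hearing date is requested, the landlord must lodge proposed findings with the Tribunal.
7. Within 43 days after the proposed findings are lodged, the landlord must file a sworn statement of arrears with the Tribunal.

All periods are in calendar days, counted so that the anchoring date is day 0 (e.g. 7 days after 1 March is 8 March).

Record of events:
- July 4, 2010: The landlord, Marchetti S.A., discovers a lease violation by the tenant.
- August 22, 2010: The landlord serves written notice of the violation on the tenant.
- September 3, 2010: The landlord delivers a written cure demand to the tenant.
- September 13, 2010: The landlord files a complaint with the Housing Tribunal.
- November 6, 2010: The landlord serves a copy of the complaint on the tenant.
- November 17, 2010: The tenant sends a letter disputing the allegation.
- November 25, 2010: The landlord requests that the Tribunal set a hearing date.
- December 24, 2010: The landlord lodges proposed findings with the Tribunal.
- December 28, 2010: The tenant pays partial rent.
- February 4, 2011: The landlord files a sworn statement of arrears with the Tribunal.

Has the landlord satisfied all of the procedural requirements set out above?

No

(1) due by July 4, 2010 + 58 days = August 31, 2010; completed August 22, 2010, before the deadline.
(2) permitted from August 22, 2010 + 14 days = September 5, 2010 onward; acted on September 3, 2010, 2 days prematurely.
That is the first point of non-compliance.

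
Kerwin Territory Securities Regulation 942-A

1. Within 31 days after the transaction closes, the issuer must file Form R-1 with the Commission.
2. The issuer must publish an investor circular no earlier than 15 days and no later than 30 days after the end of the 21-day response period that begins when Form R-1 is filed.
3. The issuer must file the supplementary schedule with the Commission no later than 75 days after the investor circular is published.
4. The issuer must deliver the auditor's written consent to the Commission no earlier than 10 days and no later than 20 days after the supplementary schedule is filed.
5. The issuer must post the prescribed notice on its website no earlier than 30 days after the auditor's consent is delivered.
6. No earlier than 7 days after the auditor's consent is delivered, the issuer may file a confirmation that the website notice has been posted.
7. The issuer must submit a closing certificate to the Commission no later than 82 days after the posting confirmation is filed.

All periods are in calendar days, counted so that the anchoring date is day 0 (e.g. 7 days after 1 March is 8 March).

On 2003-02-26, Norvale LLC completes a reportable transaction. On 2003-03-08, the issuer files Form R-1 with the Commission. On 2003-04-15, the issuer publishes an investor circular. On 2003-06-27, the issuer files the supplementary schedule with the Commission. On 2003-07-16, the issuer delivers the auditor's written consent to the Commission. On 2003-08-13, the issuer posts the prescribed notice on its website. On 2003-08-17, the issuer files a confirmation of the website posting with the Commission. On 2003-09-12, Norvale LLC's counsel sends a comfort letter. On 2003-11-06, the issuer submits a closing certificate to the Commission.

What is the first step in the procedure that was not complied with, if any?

Step 1 — counting 31 days from 2003-02-26 (when the transaction closes) gives a deadline of 2003-03-29; 2003-03-08 is within that limit.
Step 2 — 15 and 30 days from 2003-03-29 (end of the 21-day response period, which began when Form R-1 is filed on 2003-03-08) are 2003-04-13 and 2003-04-28 respectively; done 2003-04-15 — within the window.
Step 3 — counting 75 days from 2003-04-15 (when the investor circular is published) gives a deadline of 2003-06-29; 2003-06-27 is within that limit.
Step 4 — 10 and 20 days from 2003-06-27 (when the supplementary schedule is filed) are 2003-07-07 and 2003-07-17 respectively; done 2003-07-16, which is between those dates.
Step 5 — must wait 30 days from 2003-07-16 (when the auditor's consent is delivered), so not before 2003-08-15; done 2003-08-13 — 2 days too early.

Step 5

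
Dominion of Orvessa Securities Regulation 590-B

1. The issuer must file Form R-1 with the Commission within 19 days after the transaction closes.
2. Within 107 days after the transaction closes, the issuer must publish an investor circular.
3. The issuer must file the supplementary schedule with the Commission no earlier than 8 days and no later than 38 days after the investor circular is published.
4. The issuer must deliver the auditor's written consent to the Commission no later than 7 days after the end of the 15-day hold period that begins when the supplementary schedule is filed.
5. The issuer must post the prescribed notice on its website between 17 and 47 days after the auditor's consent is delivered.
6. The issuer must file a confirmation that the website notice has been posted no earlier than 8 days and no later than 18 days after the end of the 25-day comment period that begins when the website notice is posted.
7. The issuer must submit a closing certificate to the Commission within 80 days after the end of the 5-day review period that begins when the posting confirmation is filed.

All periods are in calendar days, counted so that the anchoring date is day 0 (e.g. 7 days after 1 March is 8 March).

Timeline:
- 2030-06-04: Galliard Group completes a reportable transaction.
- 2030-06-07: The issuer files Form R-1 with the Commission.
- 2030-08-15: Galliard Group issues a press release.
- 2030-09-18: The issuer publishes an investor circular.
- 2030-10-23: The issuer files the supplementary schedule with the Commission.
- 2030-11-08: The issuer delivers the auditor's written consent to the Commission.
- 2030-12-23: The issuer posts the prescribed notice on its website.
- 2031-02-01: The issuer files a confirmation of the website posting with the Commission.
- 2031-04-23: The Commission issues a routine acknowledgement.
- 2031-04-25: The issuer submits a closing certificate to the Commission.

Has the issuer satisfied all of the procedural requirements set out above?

Yes

(1) due by 2030-06-04 + 19 days = 2030-06-23; done 2030-06-07 — timely.
(2) due by 2030-06-04 + 107 days = 2030-09-19; 2030-09-18 is within that limit.
(3) the permitted window runs from 2030-09-18 + 8 = 2030-09-26 to 2030-09-18 + 38 = 2030-10-26; 2030-10-23 falls inside that range.
(4) due by 2030-11-07 + 7 days = 2030-11-14; done 2030-11-08 — timely.
(5) the permitted window runs from 2030-11-08 + 17 = 2030-11-25 to 2030-11-08 + 47 = 2030-12-25; 2030-12-23 falls inside that range.
(6) the permitted window runs from 2031-01-17 + 8 = 2031-01-25 to 2031-01-17 + 18 = 2031-02-04; done 2031-02-01 — within the window.
(7) due by 2031-02-06 + 80 days = 2031-04-27; done 2031-04-25 — timely.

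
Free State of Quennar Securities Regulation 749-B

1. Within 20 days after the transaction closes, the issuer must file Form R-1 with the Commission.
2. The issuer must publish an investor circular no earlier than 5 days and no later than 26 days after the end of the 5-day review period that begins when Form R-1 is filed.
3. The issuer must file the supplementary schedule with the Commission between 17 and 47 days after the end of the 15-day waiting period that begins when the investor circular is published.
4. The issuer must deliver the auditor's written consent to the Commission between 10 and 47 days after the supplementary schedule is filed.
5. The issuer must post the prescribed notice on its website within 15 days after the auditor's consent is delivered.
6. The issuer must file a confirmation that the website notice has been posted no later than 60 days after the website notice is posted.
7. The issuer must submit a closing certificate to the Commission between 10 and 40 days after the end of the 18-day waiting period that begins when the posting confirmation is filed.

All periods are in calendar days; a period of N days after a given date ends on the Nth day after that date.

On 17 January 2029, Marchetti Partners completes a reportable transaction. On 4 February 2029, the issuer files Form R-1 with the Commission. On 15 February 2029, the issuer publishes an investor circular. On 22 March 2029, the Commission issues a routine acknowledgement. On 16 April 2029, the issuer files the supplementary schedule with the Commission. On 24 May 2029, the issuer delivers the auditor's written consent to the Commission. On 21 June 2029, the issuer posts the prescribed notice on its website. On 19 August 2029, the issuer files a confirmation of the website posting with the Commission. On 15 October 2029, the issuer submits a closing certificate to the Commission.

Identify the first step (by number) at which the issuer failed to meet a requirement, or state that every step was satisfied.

Step 5

Step 1 — counting 20 days from 17 January 2029 (when the transaction closes) gives a deadline of 6 February 2029; done 4 February 2029 — timely.
Step 2 — 5 and 26 days from 9 February 2029 (end of the 5-day review period, which began when Form R-1 is filed on 4 February 2029) are 14 February 2029 and 7 March 2029 respectively; done 15 February 2029 — within the window.
Step 3 — 17 and 47 days from 2 March 2029 (end of the 15-day waiting period, which began when the investor circular is published on 15 February 2029) are 19 March 2029 and 18 April 2029 respectively; done 16 April 2029 — within the window.
Step 4 — 10 and 47 days from 16 April 2029 (when the supplementary schedule is filed) are 26 April 2029 and 2 June 2029 respectively; 24 May 2029 falls inside that range.
Step 5 — counting 15 days from 24 May 2029 (when the auditor's consent is delivered) gives a deadline of 8 June 2029; 21 June 2029 misses that deadline by 13 days.
No need to go further; step 5 was not satisfied.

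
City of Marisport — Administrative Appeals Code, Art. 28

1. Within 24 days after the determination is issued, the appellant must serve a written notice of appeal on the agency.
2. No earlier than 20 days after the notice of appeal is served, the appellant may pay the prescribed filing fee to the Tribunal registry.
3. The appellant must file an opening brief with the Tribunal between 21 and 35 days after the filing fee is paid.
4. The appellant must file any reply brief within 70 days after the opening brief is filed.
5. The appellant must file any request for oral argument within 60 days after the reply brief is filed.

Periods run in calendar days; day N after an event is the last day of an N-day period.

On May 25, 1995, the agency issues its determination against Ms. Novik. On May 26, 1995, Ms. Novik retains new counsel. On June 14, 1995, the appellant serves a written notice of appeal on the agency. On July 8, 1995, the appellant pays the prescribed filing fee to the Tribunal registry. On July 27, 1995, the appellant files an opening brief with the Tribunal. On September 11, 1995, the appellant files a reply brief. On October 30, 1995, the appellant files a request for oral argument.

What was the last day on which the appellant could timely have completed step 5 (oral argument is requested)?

November 10, 1995

Step 5 runs from September 11, 1995, when the reply brief is filed. 60 days after September 11, 1995 is November 10, 1995.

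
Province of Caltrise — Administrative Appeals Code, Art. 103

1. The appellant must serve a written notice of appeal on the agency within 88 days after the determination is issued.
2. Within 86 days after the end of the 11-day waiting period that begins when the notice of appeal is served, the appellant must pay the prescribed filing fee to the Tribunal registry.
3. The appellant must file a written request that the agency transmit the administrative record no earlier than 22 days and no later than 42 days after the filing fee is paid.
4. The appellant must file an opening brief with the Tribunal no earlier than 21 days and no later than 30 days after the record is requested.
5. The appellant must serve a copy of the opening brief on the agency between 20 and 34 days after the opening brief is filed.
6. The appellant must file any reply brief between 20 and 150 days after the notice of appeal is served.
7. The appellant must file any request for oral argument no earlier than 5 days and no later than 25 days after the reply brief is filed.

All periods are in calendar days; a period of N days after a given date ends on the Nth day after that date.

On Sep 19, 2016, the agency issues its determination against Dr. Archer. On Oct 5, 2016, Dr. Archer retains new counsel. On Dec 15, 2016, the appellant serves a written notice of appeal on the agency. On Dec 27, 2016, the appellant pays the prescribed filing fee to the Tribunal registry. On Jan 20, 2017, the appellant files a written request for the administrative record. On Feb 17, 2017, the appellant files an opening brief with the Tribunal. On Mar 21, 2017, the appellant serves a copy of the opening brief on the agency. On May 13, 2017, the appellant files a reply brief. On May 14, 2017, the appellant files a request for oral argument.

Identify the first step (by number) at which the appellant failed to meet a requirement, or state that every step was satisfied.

Step 7

Step 1 — counting 88 days from Sep 19, 2016 (when the determination is issued) gives a deadline of Dec 16, 2016; done Dec 15, 2016 — timely.
Step 2 — counting 86 days from Dec 26, 2016 (end of the 11-day waiting period, which began when the notice of appeal is served on Dec 15, 2016) gives a deadline of Mar 22, 2017; Dec 27, 2016 is within that limit.
Step 3 — 22 and 42 days from Dec 27, 2016 (when the filing fee is paid) are Jan 18, 2017 and Feb 7, 2017 respectively; done Jan 20, 2017, which is between those dates.
Step 4 — 21 and 30 days from Jan 20, 2017 (when the record is requested) are Feb 10, 2017 and Feb 19, 2017 respectively; Feb 17, 2017 falls inside that range.
Step 5 — 20 and 34 days from Feb 17, 2017 (when the opening brief is filed) are Mar 9, 2017 and Mar 23, 2017 respectively; done Mar 21, 2017 — within the window.
Step 6 — 20 and 150 days from Dec 15, 2016 (when the notice of appeal is served) are Jan 4, 2017 and May 14, 2017 respectively; done May 13, 2017 — within the window.
Step 7 — 5 and 25 days from May 13, 2017 (when the reply brief is filed) are May 18, 2017 and Jun 7, 2017 respectively; done May 14, 2017 — 4 days before the window opened.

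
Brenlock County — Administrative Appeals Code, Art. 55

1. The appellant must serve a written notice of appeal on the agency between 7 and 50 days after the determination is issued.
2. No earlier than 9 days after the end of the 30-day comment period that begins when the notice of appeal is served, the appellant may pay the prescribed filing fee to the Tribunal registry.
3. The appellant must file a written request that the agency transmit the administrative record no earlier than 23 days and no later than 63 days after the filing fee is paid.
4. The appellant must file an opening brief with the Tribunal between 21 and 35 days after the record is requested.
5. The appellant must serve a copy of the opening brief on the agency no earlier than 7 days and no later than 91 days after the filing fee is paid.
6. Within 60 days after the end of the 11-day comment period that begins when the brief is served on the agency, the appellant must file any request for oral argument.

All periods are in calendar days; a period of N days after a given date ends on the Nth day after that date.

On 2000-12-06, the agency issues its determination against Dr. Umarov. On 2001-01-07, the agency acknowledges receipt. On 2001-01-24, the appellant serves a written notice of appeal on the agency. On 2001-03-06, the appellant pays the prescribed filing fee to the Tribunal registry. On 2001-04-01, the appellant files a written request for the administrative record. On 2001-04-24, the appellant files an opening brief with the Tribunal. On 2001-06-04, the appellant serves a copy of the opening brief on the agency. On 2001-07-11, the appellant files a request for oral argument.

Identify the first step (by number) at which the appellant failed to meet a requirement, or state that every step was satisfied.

None — every step was satisfied

Step 1 — 7 and 50 days from 2000-12-06 (when the determination is issued) are 2000-12-13 and 2001-01-25 respectively; done 2001-01-24 — within the window.
Step 2 — must wait 9 days from 2001-02-23 (end of the 30-day comment period, which began when the notice of appeal is served on 2001-01-24), so not before 2001-03-04; done 2001-03-06, after the minimum wait.
Step 3 — 23 and 63 days from 2001-03-06 (when the filing fee is paid) are 2001-03-29 and 2001-05-08 respectively; 2001-04-01 falls inside that range.
Step 4 — 21 and 35 days from 2001-04-01 (when the record is requested) are 2001-04-22 and 2001-05-06 respectively; done 2001-04-24, which is between those dates.
Step 5 — 7 and 91 days from 2001-03-06 (when the filing fee is paid) are 2001-03-13 and 2001-06-05 respectively; done 2001-06-04 — within the window.
Step 6 — counting 60 days from 2001-06-15 (end of the 11-day comment period, which began when the brief is served on the agency on 2001-06-04) gives a deadline of 2001-08-14; done 2001-07-11 — timely.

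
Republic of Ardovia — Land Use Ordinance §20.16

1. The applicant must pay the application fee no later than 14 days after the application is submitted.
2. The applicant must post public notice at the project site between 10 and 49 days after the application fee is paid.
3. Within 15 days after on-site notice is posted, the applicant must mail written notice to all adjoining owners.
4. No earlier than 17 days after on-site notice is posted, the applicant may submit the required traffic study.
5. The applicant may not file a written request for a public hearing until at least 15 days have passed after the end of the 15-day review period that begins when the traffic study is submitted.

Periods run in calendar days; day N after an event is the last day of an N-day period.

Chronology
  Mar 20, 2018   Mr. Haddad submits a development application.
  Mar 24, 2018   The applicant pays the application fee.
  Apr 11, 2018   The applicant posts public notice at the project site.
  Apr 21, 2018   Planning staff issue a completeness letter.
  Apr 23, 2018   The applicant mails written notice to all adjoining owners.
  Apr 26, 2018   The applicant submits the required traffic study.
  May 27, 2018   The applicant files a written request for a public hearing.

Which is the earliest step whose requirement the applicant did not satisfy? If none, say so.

Step 4

Step 1 — counting 14 days from Mar 20, 2018 (when the application is submitted) gives a deadline of Apr 3, 2018; Mar 24, 2018 is within that limit.
Step 2 — 10 and 49 days from Mar 24, 2018 (when the application fee is paid) are Apr 3, 2018 and May 12, 2018 respectively; Apr 11, 2018 falls inside that range.
Step 3 — counting 15 days from Apr 11, 2018 (when on-site notice is posted) gives a deadline of Apr 26, 2018; completed Apr 23, 2018, before the deadline.
Step 4 — must wait 17 days from Apr 11, 2018 (when on-site notice is posted), so not before Apr 28, 2018; Apr 26, 2018 is 2 days before the earliest permitted date.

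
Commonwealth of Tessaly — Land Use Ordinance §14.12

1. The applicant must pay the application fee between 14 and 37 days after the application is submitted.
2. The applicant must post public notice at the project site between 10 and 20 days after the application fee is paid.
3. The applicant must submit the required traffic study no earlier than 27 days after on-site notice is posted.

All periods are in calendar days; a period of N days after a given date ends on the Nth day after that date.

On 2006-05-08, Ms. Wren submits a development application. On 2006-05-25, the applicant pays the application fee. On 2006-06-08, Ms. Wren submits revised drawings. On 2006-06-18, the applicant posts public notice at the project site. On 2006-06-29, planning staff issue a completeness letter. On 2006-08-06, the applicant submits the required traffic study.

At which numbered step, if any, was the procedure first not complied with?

Step 2

Step 1: the window is 14–37 days after 2006-05-08 (when the application is submitted), so 2006-05-22 through 2006-06-14; done 2006-05-25 — within the window.
Step 2: the window is 10–20 days after 2006-05-25 (when the application fee is paid), so 2006-06-04 through 2006-06-14; 2006-06-18 is 4 days past the end of the window.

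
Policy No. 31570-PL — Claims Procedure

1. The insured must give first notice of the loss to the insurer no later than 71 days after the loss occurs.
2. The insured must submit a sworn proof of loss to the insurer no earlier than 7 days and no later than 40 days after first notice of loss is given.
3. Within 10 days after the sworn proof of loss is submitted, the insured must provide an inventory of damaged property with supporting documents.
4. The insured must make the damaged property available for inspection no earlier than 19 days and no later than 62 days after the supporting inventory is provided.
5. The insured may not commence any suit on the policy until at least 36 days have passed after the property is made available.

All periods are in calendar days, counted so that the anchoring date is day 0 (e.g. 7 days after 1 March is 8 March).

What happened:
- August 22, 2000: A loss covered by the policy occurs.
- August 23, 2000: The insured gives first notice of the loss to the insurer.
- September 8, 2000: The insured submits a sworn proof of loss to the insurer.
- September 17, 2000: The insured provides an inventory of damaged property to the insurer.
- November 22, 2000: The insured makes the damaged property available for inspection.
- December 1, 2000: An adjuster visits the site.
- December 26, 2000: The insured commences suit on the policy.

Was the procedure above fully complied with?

No

Step 1: 71 days after August 22, 2000 (when the loss occurs) is November 1, 2000; completed August 23, 2000, before the deadline.
Step 2: the window is 7–40 days after August 23, 2000 (when first notice of loss is given), so August 30, 2000 through October 2, 2000; September 8, 2000 falls inside that range.
Step 3: 10 days after September 8, 2000 (when the sworn proof of loss is submitted) is September 18, 2000; September 17, 2000 is within that limit.
Step 4: the window is 19–62 days after September 17, 2000 (when the supporting inventory is provided), so October 6, 2000 through November 18, 2000; done November 22, 2000 — 4 days after the window closed.
No need to go further; step 4 was not satisfied.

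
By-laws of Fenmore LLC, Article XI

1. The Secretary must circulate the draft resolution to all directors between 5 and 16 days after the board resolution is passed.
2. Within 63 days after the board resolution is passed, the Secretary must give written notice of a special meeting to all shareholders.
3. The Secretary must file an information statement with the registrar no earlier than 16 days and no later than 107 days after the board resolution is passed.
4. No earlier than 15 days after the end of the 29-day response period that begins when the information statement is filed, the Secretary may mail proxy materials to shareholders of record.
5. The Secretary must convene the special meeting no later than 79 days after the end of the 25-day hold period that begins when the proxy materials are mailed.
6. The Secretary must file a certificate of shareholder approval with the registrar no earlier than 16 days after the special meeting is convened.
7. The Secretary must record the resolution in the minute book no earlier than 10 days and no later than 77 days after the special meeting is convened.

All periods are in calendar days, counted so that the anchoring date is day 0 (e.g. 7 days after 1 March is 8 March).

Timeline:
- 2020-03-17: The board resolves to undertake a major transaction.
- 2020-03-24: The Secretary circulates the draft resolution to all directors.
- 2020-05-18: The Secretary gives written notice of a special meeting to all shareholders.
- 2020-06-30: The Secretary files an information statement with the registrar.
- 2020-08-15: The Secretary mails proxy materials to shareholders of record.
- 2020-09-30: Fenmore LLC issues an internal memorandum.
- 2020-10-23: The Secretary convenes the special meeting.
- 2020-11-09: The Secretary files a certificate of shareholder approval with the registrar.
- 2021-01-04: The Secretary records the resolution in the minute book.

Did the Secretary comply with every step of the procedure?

Step 1 — 5 and 16 days from 2020-03-17 (when the board resolution is passed) are 2020-03-22 and 2020-04-02 respectively; 2020-03-24 falls inside that range.
Step 2 — counting 63 days from 2020-03-17 (when the board resolution is passed) gives a deadline of 2020-05-19; completed 2020-05-18, before the deadline.
Step 3 — 16 and 107 days from 2020-03-17 (when the board resolution is passed) are 2020-04-02 and 2020-07-02 respectively; 2020-06-30 falls inside that range.
Step 4 — must wait 15 days from 2020-07-29 (end of the 29-day response period, which began when the information statement is filed on 2020-06-30), so not before 2020-08-13; done 2020-08-15, after the minimum wait.
Step 5 — counting 79 days from 2020-09-09 (end of the 25-day hold period, which began when the proxy materials are mailed on 2020-08-15) gives a deadline of 2020-11-27; completed 2020-10-23, before the deadline.
Step 6 — must wait 16 days from 2020-10-23 (when the special meeting is convened), so not before 2020-11-08; done 2020-11-09 — permitted.
Step 7 — 10 and 77 days from 2020-10-23 (when the special meeting is convened) are 2020-11-02 and 2021-01-08 respectively; done 2021-01-04 — within the window.

Yes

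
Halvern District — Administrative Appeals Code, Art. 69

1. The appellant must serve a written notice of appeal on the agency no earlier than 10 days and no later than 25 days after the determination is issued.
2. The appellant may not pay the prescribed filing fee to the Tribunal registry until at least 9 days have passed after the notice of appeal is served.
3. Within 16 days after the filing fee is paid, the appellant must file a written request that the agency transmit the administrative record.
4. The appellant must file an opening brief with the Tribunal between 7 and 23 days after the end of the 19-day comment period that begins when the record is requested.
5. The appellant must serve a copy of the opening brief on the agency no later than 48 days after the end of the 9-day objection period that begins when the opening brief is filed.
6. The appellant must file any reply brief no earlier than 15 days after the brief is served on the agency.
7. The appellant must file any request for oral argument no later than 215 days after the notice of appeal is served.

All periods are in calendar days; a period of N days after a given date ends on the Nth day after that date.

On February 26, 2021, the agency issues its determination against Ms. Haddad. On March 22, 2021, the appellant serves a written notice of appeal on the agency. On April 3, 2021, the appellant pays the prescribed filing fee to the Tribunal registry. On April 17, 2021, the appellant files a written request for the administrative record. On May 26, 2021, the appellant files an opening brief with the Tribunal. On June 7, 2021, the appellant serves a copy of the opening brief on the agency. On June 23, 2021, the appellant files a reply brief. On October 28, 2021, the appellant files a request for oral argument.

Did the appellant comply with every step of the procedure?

Step 1: the window is 10–25 days after February 26, 2021 (when the determination is issued), so March 8, 2021 through March 23, 2021; done March 22, 2021, which is between those dates.
Step 2: the earliest permitted date is 9 days after March 22, 2021 (when the notice of appeal is served), i.e. March 31, 2021; done April 3, 2021, after the minimum wait.
Step 3: 16 days after April 3, 2021 (when the filing fee is paid) is April 19, 2021; April 17, 2021 is within that limit.
Step 4: the window is 7–23 days after May 6, 2021 (end of the 19-day comment period, which began when the record is requested on April 17, 2021), so May 13, 2021 through May 29, 2021; done May 26, 2021 — within the window.
Step 5: 48 days after June 4, 2021 (end of the 9-day objection period, which began when the opening brief is filed on May 26, 2021) is July 22, 2021; completed June 7, 2021, before the deadline.
Step 6: the earliest permitted date is 15 days after June 7, 2021 (when the brief is served on the agency), i.e. June 22, 2021; done June 23, 2021 — permitted.
Step 7: 215 days after March 22, 2021 (when the notice of appeal is served) is October 23, 2021; not done until October 28, 2021, 5 days after the deadline.
The procedure was therefore not followed at step 7.

No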